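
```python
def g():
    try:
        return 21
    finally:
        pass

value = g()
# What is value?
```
21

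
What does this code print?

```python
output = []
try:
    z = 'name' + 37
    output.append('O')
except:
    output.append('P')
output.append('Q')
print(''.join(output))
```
PQ

Exception raised in try, caught by bare except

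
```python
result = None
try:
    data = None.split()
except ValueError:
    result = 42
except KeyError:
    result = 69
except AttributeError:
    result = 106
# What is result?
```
106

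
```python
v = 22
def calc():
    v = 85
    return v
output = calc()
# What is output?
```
85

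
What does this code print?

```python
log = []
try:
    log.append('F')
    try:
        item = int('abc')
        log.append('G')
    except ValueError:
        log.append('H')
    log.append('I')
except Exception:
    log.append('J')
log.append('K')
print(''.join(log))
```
FHIK

Inner exception caught by inner handler, outer continues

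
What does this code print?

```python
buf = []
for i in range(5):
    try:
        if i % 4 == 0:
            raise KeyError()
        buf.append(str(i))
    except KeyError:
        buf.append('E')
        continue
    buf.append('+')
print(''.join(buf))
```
E1+2+3+E

continue in except skips rest of loop body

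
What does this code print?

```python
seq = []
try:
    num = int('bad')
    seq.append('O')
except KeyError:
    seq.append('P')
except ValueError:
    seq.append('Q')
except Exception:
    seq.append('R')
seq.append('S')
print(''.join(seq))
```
QS

ValueError matches before generic Exception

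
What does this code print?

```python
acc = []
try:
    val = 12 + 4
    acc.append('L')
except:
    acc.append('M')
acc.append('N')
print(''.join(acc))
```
LN

No exception, try block completes normally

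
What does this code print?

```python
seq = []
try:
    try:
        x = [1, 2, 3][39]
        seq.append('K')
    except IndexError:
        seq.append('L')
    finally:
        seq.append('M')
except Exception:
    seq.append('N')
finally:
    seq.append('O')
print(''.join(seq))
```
LMO

Both finally blocks run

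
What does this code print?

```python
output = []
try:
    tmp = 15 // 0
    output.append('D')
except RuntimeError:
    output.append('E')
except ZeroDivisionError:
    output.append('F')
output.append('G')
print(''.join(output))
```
FG

ZeroDivisionError is caught by its specific handler, not RuntimeError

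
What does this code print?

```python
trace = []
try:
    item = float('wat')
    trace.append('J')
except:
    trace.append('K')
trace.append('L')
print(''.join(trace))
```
KL

Exception raised in try, caught by bare except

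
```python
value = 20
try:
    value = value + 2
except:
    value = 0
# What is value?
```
22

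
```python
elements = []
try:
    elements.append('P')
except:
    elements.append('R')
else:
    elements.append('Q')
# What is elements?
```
['P', 'Q']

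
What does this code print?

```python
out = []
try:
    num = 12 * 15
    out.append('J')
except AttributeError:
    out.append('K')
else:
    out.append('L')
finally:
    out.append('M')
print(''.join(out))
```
JLM

else runs before finally when no exception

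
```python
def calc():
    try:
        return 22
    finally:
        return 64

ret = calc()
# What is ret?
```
64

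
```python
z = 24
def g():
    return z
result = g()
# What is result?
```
24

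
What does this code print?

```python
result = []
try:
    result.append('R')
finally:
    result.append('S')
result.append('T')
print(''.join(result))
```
RST

try/finally without except, no exception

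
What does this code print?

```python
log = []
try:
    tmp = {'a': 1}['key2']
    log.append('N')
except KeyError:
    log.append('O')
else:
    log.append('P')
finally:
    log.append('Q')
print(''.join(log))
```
OQ

Exception: except runs, else skipped, finally runs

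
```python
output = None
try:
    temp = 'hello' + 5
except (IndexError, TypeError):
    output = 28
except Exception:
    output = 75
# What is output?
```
28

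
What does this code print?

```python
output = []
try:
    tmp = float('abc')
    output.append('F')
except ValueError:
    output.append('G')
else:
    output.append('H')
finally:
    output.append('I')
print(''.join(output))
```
GI

Exception: except runs, else skipped, finally runs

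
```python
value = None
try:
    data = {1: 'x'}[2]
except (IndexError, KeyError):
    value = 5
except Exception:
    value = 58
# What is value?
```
5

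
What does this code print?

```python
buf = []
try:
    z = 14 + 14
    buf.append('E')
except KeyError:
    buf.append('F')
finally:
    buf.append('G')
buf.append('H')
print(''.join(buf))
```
EGH

finally runs after normal execution too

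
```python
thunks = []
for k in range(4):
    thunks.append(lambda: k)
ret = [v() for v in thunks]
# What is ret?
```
[3, 3, 3, 3]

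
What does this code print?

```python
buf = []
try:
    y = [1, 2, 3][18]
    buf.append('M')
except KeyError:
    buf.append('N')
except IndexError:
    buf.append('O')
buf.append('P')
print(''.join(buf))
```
OP

IndexError is caught by its specific handler, not KeyError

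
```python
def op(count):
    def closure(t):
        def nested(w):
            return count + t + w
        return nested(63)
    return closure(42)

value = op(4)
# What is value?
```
109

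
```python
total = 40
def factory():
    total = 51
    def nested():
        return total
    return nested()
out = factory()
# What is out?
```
51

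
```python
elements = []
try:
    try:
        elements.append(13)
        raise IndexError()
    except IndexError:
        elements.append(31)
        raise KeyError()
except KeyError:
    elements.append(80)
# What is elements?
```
[13, 31, 80]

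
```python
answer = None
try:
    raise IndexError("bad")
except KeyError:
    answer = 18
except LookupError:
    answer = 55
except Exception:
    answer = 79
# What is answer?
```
55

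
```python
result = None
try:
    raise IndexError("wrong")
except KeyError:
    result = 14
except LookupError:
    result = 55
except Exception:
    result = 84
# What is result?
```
55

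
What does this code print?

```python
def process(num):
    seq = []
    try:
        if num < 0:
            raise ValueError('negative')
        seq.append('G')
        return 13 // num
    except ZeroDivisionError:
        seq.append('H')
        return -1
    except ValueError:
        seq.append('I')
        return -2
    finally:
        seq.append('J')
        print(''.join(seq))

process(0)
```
GHJ

num=0 causes ZeroDivisionError, caught, finally prints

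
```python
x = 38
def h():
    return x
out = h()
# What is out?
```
38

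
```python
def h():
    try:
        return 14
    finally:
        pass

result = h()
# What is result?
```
14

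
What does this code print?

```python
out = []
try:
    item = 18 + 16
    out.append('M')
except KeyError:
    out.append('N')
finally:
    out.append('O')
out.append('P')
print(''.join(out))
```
MOP

finally runs after normal execution too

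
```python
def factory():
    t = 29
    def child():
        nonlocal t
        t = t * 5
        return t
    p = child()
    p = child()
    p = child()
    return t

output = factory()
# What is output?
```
3625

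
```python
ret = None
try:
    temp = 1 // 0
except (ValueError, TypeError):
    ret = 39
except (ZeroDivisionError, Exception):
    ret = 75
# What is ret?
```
75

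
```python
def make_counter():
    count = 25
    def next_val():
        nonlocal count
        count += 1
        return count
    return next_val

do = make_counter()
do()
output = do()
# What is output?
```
27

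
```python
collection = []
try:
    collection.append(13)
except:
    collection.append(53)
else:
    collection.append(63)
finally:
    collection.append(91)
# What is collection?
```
[13, 63, 91]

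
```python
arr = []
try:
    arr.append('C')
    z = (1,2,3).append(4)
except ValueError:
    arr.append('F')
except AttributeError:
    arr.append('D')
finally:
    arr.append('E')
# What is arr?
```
['C', 'D', 'E']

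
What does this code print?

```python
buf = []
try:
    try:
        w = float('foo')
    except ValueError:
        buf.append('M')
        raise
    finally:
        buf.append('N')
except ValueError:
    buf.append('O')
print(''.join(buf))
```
MNO

finally runs before re-raised exception propagates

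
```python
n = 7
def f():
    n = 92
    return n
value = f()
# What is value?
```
92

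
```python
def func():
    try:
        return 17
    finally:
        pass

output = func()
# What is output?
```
17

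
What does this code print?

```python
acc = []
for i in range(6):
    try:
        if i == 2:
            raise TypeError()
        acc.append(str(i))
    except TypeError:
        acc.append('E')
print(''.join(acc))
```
01E345

Exception on i=2 caught, loop continues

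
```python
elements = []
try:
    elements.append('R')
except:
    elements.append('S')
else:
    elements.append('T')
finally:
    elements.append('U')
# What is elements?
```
['R', 'T', 'U']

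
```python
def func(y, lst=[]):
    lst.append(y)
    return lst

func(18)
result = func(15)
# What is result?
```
[18, 15]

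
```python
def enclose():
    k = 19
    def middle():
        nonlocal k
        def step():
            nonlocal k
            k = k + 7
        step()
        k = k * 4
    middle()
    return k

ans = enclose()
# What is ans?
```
104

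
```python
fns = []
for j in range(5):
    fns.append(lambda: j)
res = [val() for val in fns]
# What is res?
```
[4, 4, 4, 4, 4]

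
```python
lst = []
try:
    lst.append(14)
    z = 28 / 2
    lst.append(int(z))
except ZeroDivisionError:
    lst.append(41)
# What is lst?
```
[14, 14]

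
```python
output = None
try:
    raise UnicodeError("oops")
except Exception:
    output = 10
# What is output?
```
10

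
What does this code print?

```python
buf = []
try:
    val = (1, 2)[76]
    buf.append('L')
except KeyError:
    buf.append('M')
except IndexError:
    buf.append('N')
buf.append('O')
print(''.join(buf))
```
NO

IndexError is caught by its specific handler, not KeyError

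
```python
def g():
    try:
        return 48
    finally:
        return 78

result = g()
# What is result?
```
78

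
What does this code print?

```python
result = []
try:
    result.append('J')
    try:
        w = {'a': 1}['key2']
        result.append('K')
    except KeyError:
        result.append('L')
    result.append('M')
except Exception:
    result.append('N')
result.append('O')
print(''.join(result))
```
JLMO

Inner exception caught by inner handler, outer continues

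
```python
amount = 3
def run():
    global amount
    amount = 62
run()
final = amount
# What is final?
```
62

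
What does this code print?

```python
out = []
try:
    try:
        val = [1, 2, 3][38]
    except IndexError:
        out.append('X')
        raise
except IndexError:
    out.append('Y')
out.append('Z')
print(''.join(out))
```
XYZ

raise without argument re-raises current exception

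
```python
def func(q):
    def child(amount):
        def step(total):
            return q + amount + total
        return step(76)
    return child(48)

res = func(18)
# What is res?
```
142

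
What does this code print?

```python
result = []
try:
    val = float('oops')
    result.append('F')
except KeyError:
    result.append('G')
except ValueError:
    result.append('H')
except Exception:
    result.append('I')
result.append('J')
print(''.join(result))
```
HJ

ValueError matches before generic Exception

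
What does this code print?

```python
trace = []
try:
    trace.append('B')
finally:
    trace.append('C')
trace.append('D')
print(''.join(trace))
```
BCD

try/finally without except, no exception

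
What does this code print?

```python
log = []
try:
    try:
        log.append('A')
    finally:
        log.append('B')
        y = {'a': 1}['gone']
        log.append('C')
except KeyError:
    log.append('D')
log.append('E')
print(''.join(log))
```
ABDE

Exception in inner finally caught by outer except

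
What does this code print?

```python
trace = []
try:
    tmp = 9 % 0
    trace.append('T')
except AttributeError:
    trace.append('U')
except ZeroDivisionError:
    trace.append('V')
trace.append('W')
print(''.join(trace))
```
VW

ZeroDivisionError is caught by its specific handler, not AttributeError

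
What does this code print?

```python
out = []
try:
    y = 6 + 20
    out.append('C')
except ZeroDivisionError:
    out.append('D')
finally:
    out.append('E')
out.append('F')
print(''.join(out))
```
CEF

finally runs after normal execution too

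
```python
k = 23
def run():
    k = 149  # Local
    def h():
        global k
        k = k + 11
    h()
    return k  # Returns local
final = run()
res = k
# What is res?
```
34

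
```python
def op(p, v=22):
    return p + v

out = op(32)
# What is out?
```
54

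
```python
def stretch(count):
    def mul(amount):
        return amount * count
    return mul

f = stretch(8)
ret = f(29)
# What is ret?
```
232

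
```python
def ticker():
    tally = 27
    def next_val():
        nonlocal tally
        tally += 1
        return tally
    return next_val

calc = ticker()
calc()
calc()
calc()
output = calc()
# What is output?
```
31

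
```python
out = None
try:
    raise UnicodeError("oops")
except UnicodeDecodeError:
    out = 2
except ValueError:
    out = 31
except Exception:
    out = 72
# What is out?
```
31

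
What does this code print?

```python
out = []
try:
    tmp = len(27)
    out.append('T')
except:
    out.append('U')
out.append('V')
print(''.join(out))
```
UV

Exception raised in try, caught by bare except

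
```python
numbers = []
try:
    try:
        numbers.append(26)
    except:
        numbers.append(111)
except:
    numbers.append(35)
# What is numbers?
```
[26]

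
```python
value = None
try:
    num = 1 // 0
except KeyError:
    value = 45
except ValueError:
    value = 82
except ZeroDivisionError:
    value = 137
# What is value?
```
137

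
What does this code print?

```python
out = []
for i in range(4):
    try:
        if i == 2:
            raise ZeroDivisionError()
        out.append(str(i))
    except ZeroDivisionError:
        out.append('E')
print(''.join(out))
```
01E3

Exception on i=2 caught, loop continues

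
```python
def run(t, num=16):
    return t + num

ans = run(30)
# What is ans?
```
46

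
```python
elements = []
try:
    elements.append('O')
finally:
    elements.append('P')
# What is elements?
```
['O', 'P']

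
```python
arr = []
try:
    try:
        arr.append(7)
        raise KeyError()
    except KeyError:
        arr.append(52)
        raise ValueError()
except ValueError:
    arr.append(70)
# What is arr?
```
[7, 52, 70]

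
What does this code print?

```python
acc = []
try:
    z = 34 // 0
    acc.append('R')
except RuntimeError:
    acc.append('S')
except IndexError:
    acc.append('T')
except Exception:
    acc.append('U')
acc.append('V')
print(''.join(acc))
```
UV

ZeroDivisionError not specifically caught, falls to Exception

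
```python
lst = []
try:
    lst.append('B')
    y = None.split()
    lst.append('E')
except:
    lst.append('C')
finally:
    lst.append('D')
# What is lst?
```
['B', 'C', 'D']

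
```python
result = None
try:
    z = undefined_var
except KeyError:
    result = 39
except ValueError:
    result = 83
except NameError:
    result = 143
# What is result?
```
143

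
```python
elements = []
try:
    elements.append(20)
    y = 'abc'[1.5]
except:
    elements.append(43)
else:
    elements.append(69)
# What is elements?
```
[20, 43]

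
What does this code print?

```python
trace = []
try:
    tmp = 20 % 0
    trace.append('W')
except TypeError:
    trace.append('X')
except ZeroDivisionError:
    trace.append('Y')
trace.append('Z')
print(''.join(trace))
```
YZ

ZeroDivisionError is caught by its specific handler, not TypeError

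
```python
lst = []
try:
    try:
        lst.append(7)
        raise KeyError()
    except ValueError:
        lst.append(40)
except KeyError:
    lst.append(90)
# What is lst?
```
[7, 90]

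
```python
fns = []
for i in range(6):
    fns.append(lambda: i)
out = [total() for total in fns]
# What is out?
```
[5, 5, 5, 5, 5, 5]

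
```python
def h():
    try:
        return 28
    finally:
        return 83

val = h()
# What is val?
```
83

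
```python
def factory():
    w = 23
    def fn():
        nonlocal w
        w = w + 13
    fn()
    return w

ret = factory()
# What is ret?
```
36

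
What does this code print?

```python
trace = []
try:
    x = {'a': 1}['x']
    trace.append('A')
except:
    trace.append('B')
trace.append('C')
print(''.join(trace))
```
BC

Exception raised in try, caught by bare except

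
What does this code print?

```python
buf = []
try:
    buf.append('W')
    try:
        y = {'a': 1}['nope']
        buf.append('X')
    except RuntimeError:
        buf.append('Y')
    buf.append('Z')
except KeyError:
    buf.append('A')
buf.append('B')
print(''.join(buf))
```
WAB

Inner handler doesn't match, propagates to outer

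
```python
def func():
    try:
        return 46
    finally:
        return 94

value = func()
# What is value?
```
94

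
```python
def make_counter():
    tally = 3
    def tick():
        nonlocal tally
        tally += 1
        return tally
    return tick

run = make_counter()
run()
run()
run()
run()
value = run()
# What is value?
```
8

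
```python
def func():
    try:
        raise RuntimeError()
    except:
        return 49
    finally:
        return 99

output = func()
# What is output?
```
99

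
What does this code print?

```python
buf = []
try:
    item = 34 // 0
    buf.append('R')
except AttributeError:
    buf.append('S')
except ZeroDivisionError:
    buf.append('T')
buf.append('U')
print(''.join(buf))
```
TU

ZeroDivisionError is caught by its specific handler, not AttributeError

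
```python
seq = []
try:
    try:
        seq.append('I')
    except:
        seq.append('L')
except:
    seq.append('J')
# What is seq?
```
['I']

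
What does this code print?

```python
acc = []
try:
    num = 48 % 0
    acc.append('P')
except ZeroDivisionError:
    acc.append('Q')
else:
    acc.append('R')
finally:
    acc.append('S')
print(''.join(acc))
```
QS

Exception: except runs, else skipped, finally runs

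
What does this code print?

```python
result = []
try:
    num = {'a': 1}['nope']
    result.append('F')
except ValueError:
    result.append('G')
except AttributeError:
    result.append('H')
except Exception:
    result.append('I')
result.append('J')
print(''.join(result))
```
IJ

KeyError not specifically caught, falls to Exception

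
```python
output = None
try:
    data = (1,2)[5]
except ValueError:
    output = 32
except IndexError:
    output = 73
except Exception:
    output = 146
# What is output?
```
73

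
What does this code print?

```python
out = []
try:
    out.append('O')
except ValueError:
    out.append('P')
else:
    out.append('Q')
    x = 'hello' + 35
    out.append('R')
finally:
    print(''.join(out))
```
OQ

Try succeeds, else appends 'Q', TypeError in else is uncaught, finally prints before exception propagates ('R' never appended)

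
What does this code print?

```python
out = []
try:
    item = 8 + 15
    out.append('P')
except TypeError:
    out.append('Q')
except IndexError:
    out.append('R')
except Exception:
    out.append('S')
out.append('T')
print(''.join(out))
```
PT

No exception, try block completes normally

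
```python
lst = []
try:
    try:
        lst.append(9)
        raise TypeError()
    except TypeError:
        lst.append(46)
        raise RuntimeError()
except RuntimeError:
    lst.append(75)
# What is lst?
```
[9, 46, 75]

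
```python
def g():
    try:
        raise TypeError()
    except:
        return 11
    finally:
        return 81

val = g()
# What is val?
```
81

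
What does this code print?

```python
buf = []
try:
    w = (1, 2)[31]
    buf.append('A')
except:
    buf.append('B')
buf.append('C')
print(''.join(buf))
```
BC

Exception raised in try, caught by bare except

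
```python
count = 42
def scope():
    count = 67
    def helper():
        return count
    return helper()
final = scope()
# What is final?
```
67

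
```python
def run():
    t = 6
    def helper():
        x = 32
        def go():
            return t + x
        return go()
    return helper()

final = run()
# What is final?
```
38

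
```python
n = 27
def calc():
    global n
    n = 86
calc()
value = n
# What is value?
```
86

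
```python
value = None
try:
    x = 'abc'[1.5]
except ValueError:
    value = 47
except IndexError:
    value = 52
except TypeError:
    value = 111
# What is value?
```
111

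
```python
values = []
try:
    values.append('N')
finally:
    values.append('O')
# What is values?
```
['N', 'O']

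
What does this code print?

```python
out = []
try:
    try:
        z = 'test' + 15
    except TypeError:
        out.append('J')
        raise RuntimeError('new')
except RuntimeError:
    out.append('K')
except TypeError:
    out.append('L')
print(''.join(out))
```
JK

New RuntimeError raised, caught by outer RuntimeError handler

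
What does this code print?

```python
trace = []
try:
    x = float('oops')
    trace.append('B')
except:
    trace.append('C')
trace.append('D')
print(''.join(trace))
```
CD

Exception raised in try, caught by bare except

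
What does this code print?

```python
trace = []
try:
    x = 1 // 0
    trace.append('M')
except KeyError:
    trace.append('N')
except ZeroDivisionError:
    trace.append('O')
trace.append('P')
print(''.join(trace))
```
OP

ZeroDivisionError is caught by its specific handler, not KeyError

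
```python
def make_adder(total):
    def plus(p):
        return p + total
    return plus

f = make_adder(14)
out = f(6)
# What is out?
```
20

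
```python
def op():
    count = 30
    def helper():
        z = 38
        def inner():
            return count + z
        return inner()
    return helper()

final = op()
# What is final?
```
68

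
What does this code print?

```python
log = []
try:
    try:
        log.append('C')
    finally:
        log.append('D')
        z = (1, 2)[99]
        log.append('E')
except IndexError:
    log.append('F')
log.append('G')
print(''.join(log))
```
CDFG

Exception in inner finally caught by outer except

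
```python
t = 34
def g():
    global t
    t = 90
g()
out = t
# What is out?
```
90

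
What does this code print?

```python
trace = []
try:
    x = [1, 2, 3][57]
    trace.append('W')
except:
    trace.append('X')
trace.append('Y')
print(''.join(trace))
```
XY

Exception raised in try, caught by bare except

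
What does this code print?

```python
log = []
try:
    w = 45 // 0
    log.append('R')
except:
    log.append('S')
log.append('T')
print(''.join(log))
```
ST

Exception raised in try, caught by bare except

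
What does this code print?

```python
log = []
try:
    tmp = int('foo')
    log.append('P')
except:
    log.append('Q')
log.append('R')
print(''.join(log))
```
QR

Exception raised in try, caught by bare except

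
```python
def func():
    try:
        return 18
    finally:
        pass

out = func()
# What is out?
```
18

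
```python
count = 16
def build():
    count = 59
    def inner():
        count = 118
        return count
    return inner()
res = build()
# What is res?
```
118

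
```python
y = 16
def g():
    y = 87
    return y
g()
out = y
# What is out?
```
16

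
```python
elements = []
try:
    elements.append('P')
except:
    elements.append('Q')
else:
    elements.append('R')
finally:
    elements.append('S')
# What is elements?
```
['P', 'R', 'S']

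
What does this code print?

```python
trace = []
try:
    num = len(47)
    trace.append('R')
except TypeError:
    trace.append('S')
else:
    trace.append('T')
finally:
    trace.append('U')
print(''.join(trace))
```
SU

Exception: except runs, else skipped, finally runs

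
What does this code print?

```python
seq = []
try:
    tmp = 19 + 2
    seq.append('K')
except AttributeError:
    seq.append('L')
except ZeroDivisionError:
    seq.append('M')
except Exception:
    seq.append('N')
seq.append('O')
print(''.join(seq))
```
KO

No exception, try block completes normally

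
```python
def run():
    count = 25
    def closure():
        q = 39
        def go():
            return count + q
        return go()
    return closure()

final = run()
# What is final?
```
64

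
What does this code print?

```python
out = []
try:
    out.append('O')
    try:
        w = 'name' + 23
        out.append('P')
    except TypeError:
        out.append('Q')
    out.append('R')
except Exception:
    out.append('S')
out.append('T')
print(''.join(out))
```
OQRT

Inner exception caught by inner handler, outer continues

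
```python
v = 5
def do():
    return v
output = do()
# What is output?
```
5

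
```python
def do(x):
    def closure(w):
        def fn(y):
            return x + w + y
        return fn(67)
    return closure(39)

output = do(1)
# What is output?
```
107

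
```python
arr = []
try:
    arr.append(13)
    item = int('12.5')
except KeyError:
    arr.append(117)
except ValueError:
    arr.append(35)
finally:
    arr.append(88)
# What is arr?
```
[13, 35, 88]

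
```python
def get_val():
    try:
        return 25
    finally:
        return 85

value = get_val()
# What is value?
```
85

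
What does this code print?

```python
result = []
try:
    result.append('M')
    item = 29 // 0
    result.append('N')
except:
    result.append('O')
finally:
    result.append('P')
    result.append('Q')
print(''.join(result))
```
MOPQ

Code before exception runs, then except, then all of finally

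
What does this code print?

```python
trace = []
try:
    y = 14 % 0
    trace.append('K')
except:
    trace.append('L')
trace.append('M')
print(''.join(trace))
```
LM

Exception raised in try, caught by bare except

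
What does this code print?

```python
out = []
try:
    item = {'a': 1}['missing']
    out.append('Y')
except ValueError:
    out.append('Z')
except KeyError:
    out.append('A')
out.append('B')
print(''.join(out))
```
AB

KeyError is caught by its specific handler, not ValueError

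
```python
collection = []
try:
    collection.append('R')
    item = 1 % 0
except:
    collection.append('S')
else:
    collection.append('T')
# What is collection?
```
['R', 'S']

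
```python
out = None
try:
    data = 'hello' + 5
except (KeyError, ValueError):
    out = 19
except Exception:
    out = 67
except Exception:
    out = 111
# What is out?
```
67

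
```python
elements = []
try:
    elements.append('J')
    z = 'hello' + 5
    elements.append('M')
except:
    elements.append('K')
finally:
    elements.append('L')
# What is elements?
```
['J', 'K', 'L']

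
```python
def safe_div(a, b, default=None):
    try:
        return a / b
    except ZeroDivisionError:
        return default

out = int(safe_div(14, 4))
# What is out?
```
3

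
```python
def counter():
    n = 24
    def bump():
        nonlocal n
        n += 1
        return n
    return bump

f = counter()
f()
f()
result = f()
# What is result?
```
27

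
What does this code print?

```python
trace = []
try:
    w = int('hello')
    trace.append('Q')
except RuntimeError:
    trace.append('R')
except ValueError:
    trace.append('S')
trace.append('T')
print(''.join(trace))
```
ST

ValueError is caught by its specific handler, not RuntimeError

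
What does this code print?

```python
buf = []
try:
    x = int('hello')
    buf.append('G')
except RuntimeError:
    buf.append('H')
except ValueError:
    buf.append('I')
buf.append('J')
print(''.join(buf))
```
IJ

ValueError is caught by its specific handler, not RuntimeError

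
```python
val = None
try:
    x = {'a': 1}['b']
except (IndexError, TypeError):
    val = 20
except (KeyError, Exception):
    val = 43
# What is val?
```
43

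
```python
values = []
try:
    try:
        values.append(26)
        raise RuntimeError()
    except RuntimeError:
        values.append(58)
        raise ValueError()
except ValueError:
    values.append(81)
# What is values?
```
[26, 58, 81]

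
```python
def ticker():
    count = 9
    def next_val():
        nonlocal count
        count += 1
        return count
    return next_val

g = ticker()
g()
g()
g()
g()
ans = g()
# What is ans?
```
14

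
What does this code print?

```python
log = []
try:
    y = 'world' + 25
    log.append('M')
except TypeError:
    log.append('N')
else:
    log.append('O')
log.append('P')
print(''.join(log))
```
NP

else block skipped when exception is caught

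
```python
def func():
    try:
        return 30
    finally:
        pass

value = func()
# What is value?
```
30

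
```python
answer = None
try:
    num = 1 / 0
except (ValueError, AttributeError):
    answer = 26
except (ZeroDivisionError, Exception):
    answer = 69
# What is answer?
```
69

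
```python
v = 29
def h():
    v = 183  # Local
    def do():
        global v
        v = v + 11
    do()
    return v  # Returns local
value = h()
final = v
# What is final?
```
40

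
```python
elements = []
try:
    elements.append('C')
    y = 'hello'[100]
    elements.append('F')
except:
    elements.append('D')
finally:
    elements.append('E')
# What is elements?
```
['C', 'D', 'E']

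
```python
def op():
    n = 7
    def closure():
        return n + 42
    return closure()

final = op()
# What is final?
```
49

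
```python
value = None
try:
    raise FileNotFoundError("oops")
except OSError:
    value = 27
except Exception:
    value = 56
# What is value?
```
27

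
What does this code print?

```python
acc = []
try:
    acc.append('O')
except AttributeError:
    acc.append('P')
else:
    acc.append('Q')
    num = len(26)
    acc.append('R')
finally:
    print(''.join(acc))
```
OQ

Try succeeds, else appends 'Q', TypeError in else is uncaught, finally prints before exception propagates ('R' never appended)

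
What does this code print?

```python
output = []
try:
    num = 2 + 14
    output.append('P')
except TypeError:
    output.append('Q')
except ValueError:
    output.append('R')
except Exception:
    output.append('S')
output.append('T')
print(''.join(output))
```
PT

No exception, try block completes normally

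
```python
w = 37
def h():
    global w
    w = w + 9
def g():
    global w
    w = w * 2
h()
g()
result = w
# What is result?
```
92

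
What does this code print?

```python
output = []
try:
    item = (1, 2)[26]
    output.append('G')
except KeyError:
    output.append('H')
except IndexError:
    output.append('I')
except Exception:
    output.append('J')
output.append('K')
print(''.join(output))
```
IK

IndexError matches before generic Exception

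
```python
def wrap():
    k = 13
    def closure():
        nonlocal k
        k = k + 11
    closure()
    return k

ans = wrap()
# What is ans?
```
24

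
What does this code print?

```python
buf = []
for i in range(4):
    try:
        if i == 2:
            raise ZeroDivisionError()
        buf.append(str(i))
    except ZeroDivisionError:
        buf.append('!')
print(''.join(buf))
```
01!3

Exception on i=2 caught, loop continues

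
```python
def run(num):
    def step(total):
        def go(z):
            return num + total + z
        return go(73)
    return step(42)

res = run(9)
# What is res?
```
124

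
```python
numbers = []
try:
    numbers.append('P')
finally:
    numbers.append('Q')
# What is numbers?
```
['P', 'Q']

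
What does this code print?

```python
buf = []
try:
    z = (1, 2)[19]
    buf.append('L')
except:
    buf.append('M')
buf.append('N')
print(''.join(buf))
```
MN

Exception raised in try, caught by bare except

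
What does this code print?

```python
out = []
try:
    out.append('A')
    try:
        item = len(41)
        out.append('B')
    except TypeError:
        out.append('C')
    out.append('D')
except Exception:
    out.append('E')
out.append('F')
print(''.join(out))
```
ACDF

Inner exception caught by inner handler, outer continues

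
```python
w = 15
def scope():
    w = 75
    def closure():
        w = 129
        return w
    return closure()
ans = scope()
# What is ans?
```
129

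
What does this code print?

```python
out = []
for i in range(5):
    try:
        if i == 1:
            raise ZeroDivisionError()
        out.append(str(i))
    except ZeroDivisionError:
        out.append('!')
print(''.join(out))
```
0!234

Exception on i=1 caught, loop continues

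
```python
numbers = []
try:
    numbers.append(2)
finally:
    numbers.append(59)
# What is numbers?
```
[2, 59]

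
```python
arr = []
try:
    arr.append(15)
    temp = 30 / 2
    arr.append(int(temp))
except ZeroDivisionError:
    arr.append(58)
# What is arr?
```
[15, 15]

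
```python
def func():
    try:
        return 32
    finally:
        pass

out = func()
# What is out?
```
32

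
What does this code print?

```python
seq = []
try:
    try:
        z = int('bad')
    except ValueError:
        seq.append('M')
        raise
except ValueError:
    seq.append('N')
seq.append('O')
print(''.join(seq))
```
MNO

raise without argument re-raises current exception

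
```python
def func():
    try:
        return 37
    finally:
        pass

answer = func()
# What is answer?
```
37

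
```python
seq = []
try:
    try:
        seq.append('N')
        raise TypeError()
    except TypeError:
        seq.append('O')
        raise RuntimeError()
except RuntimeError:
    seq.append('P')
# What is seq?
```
['N', 'O', 'P']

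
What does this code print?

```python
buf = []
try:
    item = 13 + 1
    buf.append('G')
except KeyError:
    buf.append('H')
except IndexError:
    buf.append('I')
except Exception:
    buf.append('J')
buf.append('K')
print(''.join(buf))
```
GK

No exception, try block completes normally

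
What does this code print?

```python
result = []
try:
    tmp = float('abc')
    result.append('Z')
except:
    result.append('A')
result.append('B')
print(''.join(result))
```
AB

Exception raised in try, caught by bare except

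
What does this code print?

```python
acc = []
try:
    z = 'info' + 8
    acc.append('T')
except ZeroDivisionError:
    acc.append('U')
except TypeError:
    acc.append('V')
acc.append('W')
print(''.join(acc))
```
VW

TypeError is caught by its specific handler, not ZeroDivisionError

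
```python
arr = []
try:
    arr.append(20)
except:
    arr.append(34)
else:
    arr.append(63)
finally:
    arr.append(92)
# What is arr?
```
[20, 63, 92]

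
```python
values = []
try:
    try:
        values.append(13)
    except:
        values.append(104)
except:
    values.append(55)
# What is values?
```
[13]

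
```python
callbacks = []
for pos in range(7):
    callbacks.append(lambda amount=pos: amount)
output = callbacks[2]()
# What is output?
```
2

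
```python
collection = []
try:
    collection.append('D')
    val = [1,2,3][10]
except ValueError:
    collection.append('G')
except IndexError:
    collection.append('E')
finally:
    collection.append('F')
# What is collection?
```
['D', 'E', 'F']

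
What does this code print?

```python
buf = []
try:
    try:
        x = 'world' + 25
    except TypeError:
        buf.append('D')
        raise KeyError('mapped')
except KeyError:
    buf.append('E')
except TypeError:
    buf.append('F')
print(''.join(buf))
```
DE

New KeyError raised, caught by outer KeyError handler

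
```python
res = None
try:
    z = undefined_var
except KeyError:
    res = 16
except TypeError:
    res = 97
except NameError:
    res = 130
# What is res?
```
130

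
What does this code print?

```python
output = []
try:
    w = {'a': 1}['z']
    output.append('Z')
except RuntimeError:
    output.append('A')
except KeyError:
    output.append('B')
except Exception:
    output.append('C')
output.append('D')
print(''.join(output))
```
BD

KeyError matches before generic Exception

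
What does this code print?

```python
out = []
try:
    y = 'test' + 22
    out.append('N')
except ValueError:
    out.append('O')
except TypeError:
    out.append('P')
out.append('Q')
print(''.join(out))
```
PQ

TypeError is caught by its specific handler, not ValueError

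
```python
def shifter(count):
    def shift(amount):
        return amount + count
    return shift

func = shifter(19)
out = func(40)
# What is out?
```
59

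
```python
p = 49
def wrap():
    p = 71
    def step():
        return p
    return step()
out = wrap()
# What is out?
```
71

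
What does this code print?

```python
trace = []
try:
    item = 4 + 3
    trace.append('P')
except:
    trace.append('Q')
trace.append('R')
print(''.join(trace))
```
PR

No exception, try block completes normally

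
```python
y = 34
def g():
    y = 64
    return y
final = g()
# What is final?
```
64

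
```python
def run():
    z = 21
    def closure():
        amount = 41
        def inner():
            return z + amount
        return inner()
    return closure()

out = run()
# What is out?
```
62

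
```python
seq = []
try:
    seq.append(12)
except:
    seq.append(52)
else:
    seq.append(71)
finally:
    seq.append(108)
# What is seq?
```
[12, 71, 108]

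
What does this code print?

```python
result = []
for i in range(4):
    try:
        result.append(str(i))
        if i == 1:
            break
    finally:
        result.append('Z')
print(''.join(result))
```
0Z1Z

finally runs even when breaking out of loop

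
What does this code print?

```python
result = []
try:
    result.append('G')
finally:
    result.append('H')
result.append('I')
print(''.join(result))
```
GHI

try/finally without except, no exception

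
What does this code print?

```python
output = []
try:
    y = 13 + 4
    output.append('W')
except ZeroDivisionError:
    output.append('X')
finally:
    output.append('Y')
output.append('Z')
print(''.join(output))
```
WYZ

finally runs after normal execution too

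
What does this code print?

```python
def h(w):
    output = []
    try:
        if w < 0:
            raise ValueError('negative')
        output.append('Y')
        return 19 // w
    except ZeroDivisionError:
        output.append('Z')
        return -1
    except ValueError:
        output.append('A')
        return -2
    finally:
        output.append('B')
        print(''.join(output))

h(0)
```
YZB

w=0 causes ZeroDivisionError, caught, finally prints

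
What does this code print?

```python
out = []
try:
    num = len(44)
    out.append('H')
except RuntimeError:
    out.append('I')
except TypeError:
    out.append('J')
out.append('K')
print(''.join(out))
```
JK

TypeError is caught by its specific handler, not RuntimeError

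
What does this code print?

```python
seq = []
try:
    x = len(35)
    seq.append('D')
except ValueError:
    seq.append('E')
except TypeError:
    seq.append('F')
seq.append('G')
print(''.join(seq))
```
FG

TypeError is caught by its specific handler, not ValueError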